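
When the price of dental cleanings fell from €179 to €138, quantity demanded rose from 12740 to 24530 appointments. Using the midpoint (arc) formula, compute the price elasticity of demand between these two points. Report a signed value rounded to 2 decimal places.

%ΔQ = (24530 − 12740) / [(12740 + 24530)/2] = 11790/18635 = 0.632680…
%ΔP = (138 − 179) / [(179 + 138)/2] = -41/158.5 = -0.258675…
Arc Ed = %ΔQ / %ΔP = (11790/18635) / (-41/158.5) = -2.4458…

-2.45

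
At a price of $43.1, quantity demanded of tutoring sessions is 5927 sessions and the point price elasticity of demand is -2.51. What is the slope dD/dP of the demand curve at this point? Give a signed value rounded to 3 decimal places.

Ed = (dD/dP)·(P/D) ⇒ dD/dP = Ed·D/P = (-2.51)·5927/43.1 = -345.16867…

-345.169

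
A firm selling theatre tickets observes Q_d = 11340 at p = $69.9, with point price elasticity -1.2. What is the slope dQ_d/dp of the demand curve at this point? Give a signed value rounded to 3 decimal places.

-194.678

Ed = (dQ_d/dp)·(p/Q_d) ⇒ dQ_d/dp = Ed·Q_d/p = (-1.2)·11340/69.9 = -194.67811…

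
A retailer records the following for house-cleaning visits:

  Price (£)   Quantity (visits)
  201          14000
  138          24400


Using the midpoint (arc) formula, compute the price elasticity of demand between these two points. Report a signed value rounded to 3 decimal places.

%ΔQ = (24400 − 14000) / [(14000 + 24400)/2] = 10400/19200 = 0.541666…
%ΔP = (138 − 201) / [(201 + 138)/2] = -63/169.5 = -0.371681…
Arc Ed = %ΔQ / %ΔP = (10400/19200) / (-63/169.5) = -1.45734…

-1.457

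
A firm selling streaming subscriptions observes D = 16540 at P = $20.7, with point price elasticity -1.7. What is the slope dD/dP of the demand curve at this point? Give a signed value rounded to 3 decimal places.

-1358.357

Ed = (dD/dP)·(P/D) ⇒ dD/dP = Ed·D/P = (-1.7)·16540/20.7 = -1358.35748…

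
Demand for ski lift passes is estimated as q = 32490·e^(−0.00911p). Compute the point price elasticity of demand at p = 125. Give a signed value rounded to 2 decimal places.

-1.14

dq/dp = −0.00911·q = -94.7797. At p = 125, q = 10403.9.
Ed = (dq/dp)·(p/q) = (-94.7797) × (125/10403.9) = -1.1387…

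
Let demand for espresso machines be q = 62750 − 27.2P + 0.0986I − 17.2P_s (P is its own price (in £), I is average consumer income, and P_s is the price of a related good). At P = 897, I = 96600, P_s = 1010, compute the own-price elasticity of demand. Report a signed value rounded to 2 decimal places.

-0.80

At the given values, q = 62750 − 27.2(897) + 0.0986(96600) − 17.2(1010) = 30504.36.
∂q/∂P = −27.2.
E = (-27.2) × (897/30504.36) = -0.7998…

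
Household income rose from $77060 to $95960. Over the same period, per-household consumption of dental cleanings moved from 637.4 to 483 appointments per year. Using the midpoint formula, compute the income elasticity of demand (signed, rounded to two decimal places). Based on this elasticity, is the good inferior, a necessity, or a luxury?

-1.26; inferior

%ΔQ = (483 − 637.4)/[( 637.4 + 483)/2] = -154.4/560.2 = -0.275615…
%ΔIncome = (95960 − 77060)/[( 77060 + 95960)/2] = 18900/86510 = 0.218471…
E_income = (-154.4/560.2) / (18900/86510) = -1.2615…
E_income < 0 ⇒ inferior good.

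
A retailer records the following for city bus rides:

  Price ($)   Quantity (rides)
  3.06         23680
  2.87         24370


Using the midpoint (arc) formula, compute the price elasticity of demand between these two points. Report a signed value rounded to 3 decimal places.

%ΔQ = (24370 − 23680) / [(23680 + 24370)/2] = 690/24025 = 0.028720…
%ΔP = (2.87 − 3.06) / [(3.06 + 2.87)/2] = -0.19/2.965 = -0.064080…
Arc Ed = %ΔQ / %ΔP = (690/24025) / (-0.19/2.965) = -0.44818…

-0.448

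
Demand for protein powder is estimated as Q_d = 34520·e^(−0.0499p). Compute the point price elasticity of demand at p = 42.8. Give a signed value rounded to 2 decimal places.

-2.14

dQ_d/dp = −0.0499·Q_d = -203.535. At p = 42.8, Q_d = 4078.87.
Ed = (dQ_d/dp)·(p/Q_d) = (-203.535) × (42.8/4078.87) = -2.1357…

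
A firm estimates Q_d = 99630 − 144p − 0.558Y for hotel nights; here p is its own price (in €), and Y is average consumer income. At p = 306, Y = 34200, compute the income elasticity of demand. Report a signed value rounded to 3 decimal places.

-0.523

At the given values, Q_d = 99630 − 144(306) − 0.558(34200) = 36482.4.
∂Q_d/∂Y = -0.558.
E = (-0.558) × (34200/36482.4) = -0.52309…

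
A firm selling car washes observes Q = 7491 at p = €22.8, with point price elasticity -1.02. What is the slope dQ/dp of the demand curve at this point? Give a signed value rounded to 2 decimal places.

Ed = (dQ/dp)·(p/Q) ⇒ dQ/dp = Ed·Q/p = (-1.02)·7491/22.8 = -335.1236…

-335.12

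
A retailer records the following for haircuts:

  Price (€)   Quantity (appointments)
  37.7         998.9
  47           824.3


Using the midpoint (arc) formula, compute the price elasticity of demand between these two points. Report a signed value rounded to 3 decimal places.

-0.872

%ΔQ = (824.3 − 998.9) / [(998.9 + 824.3)/2] = -174.6/911.6 = -0.191531…
%ΔP = (47 − 37.7) / [(37.7 + 47)/2] = 9.3/42.35 = 0.219598…
Arc Ed = %ΔQ / %ΔP = (-174.6/911.6) / (9.3/42.35) = -0.87218…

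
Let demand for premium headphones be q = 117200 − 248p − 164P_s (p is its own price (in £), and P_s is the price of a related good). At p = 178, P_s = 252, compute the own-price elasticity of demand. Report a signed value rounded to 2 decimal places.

At the given values, q = 117200 − 248(178) − 164(252) = 31728.
∂q/∂p = −248.
E = (-248) × (178/31728) = -1.3913…

-1.39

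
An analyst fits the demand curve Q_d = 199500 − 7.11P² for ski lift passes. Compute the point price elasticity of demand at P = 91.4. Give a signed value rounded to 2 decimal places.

dQ_d/dP = −2·7.11·P = -1299.708. At P = 91.4, Q_d = 140103.3444.
Ed = (dQ_d/dP)·(P/Q_d) = (-1299.708) × (91.4/140103.3444) = -0.8478…

-0.85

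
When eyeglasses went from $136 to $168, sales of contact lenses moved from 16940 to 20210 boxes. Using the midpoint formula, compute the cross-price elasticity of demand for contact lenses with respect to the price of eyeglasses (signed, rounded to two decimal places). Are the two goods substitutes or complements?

%ΔQ_{contact lenses} = (20210 − 16940)/avg = 3270/18575 = 0.176043…
%ΔP_{eyeglasses} = (168 − 136)/avg = 32/152 = 0.210526…
E_cross = (3270/18575) / (32/152) = 0.8362…
E_cross > 0 ⇒ the goods are substitutes.

0.84; substitutes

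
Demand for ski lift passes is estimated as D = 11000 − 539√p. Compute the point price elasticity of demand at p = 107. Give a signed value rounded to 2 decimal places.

dD/dp = −539/(2√p) = -26.0535. At p = 107, D = 5424.54.
Ed = (dD/dp)·(p/D) = (-26.0535) × (107/5424.54) = -0.5139…

-0.51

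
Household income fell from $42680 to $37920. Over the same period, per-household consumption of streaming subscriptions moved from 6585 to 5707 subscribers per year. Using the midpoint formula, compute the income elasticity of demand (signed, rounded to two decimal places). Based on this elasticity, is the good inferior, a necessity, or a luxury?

%ΔQ = (5707 − 6585)/[( 6585 + 5707)/2] = -878/6146 = -0.142857…
%ΔIncome = (37920 − 42680)/[( 42680 + 37920)/2] = -4760/40300 = -0.118114…
E_income = (-878/6146) / (-4760/40300) = 1.2094…
E_income > 1 ⇒ normal good, luxury.

1.21; luxury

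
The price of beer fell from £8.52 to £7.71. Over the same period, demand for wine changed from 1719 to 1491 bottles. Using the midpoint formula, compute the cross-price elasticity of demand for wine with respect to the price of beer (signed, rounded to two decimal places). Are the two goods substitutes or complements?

1.42; substitutes

%ΔQ_{wine} = (1491 − 1719)/avg = -228/1605 = -0.142056…
%ΔP_{beer} = (7.71 − 8.52)/avg = -0.81/8.115 = -0.099815…
E_cross = (-228/1605) / (-0.81/8.115) = 1.4231…
E_cross > 0 ⇒ the goods are substitutes.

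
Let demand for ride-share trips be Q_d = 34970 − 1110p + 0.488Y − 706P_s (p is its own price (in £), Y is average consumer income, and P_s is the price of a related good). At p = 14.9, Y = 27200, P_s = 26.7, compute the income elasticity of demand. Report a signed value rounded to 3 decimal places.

At the given values, Q_d = 34970 − 1110(14.9) + 0.488(27200) − 706(26.7) = 12854.4.
∂Q_d/∂Y = 0.488.
E = (0.488) × (27200/12854.4) = 1.03261…

1.033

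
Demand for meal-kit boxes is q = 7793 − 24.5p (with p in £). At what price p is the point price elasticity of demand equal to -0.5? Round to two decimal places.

Ed = −24.5p/(7793 − 24.5p). Set this equal to -0.5:
24.5p = 0.5·(7793 − 24.5p) ⇒ 24.5p(1 + 0.5) = 0.5·7793
p = 0.5·7793 / (24.5·1.5) = 106.0272…

106.03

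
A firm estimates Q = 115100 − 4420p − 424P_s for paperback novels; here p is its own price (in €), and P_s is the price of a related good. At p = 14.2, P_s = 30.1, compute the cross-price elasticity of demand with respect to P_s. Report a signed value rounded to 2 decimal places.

At the given values, Q = 115100 − 4420(14.2) − 424(30.1) = 39573.6.
∂Q/∂P_s = -424.
E = (-424) × (30.1/39573.6) = -0.3224…

-0.32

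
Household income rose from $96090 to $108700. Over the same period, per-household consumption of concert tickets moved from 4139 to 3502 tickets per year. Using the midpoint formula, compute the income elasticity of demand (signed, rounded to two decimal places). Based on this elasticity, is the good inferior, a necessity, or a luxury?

-1.35; inferior

%ΔQ = (3502 − 4139)/[( 4139 + 3502)/2] = -637/3820.5 = -0.166732…
%ΔIncome = (108700 − 96090)/[( 96090 + 108700)/2] = 12610/102395 = 0.123150…
E_income = (-637/3820.5) / (12610/102395) = -1.3538…
E_income < 0 ⇒ inferior good.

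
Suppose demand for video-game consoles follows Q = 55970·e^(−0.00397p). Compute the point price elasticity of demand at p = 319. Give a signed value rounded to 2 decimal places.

-1.27

dQ/dp = −0.00397·Q = -62.6242. At p = 319, Q = 15774.4.
Ed = (dQ/dp)·(p/Q) = (-62.6242) × (319/15774.4) = -1.2664…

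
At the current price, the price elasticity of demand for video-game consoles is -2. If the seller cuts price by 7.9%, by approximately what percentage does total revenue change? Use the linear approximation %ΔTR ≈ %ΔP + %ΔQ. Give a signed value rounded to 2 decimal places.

%ΔQ ≈ Ed × %ΔP = (-2) × (-7.9%) = +15.8000%
%ΔTR ≈ %ΔP + %ΔQ = (-7.9%) + (+15.8000%) = +7.9000%

+7.90%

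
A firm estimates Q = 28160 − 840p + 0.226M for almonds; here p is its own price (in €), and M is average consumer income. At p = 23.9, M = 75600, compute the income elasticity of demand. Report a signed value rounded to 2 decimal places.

At the given values, Q = 28160 − 840(23.9) + 0.226(75600) = 25169.6.
∂Q/∂M = 0.226.
E = (0.226) × (75600/25169.6) = 0.6788…

0.68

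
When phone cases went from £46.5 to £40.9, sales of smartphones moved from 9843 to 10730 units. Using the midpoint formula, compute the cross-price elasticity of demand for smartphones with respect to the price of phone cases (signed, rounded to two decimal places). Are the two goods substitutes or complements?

%ΔQ_{smartphones} = (10730 − 9843)/avg = 887/10286.5 = 0.086229…
%ΔP_{phone cases} = (40.9 − 46.5)/avg = -5.6/43.7 = -0.128146…
E_cross = (887/10286.5) / (-5.6/43.7) = -0.6728…
E_cross < 0 ⇒ the goods are complements.

-0.67; complements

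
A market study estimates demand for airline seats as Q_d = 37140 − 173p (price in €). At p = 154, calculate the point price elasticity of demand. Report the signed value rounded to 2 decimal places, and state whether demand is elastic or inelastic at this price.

dQ_d/dp = −173. At p = 154, Q_d = 37140 − 173(154) = 10498.
Ed = (dQ_d/dp)·(p/Q_d) = −173 × (154/10498) = -2.5378…
|Ed| = 2.54 > 1, so demand is elastic.

-2.54; elastic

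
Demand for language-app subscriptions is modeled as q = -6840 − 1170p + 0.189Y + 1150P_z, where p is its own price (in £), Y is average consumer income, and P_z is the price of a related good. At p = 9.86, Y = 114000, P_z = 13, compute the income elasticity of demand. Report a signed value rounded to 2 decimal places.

1.19

At the given values, q = -6840 − 1170(9.86) + 0.189(114000) + 1150(13) = 18119.8.
∂q/∂Y = 0.189.
E = (0.189) × (114000/18119.8) = 1.1890…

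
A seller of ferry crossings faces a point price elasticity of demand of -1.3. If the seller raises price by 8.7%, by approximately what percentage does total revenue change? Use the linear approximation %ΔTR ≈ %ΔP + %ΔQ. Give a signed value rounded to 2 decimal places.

%ΔQ ≈ Ed × %ΔP = (-1.3) × (+8.7%) = -11.3100%
%ΔTR ≈ %ΔP + %ΔQ = (+8.7%) + (-11.3100%) = -2.6100%

-2.61%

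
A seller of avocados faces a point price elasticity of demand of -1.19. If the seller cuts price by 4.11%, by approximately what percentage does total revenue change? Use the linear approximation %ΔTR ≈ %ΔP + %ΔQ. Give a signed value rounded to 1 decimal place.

+0.8%

%ΔQ ≈ Ed × %ΔP = (-1.19) × (-4.11%) = +4.8909%
%ΔTR ≈ %ΔP + %ΔQ = (-4.11%) + (+4.8909%) = +0.7809%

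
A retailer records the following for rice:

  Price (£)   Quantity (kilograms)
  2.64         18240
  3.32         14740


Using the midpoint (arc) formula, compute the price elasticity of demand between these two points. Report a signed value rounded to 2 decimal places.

%ΔQ = (14740 − 18240) / [(18240 + 14740)/2] = -3500/16490 = -0.212249…
%ΔP = (3.32 − 2.64) / [(2.64 + 3.32)/2] = 0.68/2.98 = 0.228187…
Arc Ed = %ΔQ / %ΔP = (-3500/16490) / (0.68/2.98) = -0.9301…

-0.93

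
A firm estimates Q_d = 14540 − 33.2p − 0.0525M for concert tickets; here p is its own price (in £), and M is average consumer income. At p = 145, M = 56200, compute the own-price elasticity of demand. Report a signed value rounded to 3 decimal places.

At the given values, Q_d = 14540 − 33.2(145) − 0.0525(56200) = 6775.5.
∂Q_d/∂p = −33.2.
E = (-33.2) × (145/6775.5) = -0.71050…

-0.711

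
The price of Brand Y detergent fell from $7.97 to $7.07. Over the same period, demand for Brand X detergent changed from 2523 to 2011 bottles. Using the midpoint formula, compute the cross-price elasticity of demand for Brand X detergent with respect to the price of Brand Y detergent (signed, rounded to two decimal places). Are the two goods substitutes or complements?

1.89; substitutes

%ΔQ_{Brand X detergent} = (2011 − 2523)/avg = -512/2267 = -0.225849…
%ΔP_{Brand Y detergent} = (7.07 − 7.97)/avg = -0.9/7.52 = -0.119680…
E_cross = (-512/2267) / (-0.9/7.52) = 1.8870…
E_cross > 0 ⇒ the goods are substitutes.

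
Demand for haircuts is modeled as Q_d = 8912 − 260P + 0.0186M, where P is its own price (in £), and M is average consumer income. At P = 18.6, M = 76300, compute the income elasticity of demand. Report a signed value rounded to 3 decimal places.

At the given values, Q_d = 8912 − 260(18.6) + 0.0186(76300) = 5495.18.
∂Q_d/∂M = 0.0186.
E = (0.0186) × (76300/5495.18) = 0.25825…

0.258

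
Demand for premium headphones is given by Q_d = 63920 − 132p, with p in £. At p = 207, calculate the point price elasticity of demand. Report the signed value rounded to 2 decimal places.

dQ_d/dp = −132. At p = 207, Q_d = 63920 − 132(207) = 36596.
Ed = (dQ_d/dp)·(p/Q_d) = −132 × (207/36596) = -0.7466…

-0.75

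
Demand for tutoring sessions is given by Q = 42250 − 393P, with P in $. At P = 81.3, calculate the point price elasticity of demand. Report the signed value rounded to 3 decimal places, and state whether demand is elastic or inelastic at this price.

-3.102; elastic

dQ/dP = −393. At P = 81.3, Q = 42250 − 393(81.3) = 10299.1.
Ed = (dQ/dP)·(P/Q) = −393 × (81.3/10299.1) = -3.10230…
|Ed| = 3.102 > 1, so demand is elastic.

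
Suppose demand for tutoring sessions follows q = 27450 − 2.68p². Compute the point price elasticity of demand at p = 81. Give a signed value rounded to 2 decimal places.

dq/dp = −2·2.68·p = -434.16. At p = 81, q = 9866.52.
Ed = (dq/dp)·(p/q) = (-434.16) × (81/9866.52) = -3.5642…

-3.56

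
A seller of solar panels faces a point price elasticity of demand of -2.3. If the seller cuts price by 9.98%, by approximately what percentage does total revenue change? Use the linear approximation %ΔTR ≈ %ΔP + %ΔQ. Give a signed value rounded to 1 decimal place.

+13.0%

%ΔQ ≈ Ed × %ΔP = (-2.3) × (-9.98%) = +22.9540%
%ΔTR ≈ %ΔP + %ΔQ = (-9.98%) + (+22.9540%) = +12.9740%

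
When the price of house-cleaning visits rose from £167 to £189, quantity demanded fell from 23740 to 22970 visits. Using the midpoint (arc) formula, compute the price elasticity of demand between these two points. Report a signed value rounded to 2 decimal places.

%ΔQ = (22970 − 23740) / [(23740 + 22970)/2] = -770/23355 = -0.032969…
%ΔP = (189 − 167) / [(167 + 189)/2] = 22/178 = 0.123595…
Arc Ed = %ΔQ / %ΔP = (-770/23355) / (22/178) = -0.2667…

-0.27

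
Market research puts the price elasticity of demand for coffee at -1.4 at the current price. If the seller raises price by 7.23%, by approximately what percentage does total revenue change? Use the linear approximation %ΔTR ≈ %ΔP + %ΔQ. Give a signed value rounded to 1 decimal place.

-2.9%

%ΔQ ≈ Ed × %ΔP = (-1.4) × (+7.23%) = -10.1220%
%ΔTR ≈ %ΔP + %ΔQ = (+7.23%) + (-10.1220%) = -2.8920%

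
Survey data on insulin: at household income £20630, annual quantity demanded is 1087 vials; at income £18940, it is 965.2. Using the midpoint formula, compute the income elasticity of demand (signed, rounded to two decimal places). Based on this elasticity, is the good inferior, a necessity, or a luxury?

1.39; luxury

%ΔQ = (965.2 − 1087)/[( 1087 + 965.2)/2] = -121.8/1026.1 = -0.118701…
%ΔIncome = (18940 − 20630)/[( 20630 + 18940)/2] = -1690/19785 = -0.085418…
E_income = (-121.8/1026.1) / (-1690/19785) = 1.3896…
E_income > 1 ⇒ normal good, luxury.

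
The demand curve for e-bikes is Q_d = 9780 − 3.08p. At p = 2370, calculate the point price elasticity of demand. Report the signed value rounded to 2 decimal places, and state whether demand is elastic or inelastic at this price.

-2.94; elastic

dQ_d/dp = −3.08. At p = 2370, Q_d = 9780 − 3.08(2370) = 2480.4.
Ed = (dQ_d/dp)·(p/Q_d) = −3.08 × (2370/2480.4) = -2.9429…
|Ed| = 2.94 > 1, so demand is elastic.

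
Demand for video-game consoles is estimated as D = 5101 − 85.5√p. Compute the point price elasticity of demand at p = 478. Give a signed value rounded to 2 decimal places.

dD/dp = −85.5/(2√p) = -1.95534. At p = 478, D = 3231.7.
Ed = (dD/dp)·(p/D) = (-1.95534) × (478/3231.7) = -0.2892…

-0.29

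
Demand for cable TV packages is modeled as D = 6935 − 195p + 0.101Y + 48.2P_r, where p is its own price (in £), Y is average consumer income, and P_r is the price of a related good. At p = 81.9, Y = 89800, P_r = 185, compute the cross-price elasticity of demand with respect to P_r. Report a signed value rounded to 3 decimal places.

0.996

At the given values, D = 6935 − 195(81.9) + 0.101(89800) + 48.2(185) = 8951.3.
∂D/∂P_r = 48.2.
E = (48.2) × (185/8951.3) = 0.99616…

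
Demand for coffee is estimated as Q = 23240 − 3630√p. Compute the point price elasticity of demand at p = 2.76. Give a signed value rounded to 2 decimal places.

-0.18

dQ/dp = −3630/(2√p) = -1092.5. At p = 2.76, Q = 17209.4.
Ed = (dQ/dp)·(p/Q) = (-1092.5) × (2.76/17209.4) = -0.1752…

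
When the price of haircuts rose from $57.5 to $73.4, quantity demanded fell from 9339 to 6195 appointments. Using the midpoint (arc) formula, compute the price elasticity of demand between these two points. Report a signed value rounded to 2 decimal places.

-1.67

%ΔQ = (6195 − 9339) / [(9339 + 6195)/2] = -3144/7767 = -0.404789…
%ΔP = (73.4 − 57.5) / [(57.5 + 73.4)/2] = 15.9/65.45 = 0.242933…
Arc Ed = %ΔQ / %ΔP = (-3144/7767) / (15.9/65.45) = -1.6662…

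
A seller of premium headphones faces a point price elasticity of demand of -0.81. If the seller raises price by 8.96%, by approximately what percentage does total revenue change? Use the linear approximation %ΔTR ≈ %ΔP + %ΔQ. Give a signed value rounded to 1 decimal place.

+1.7%

%ΔQ ≈ Ed × %ΔP = (-0.81) × (+8.96%) = -7.2576%
%ΔTR ≈ %ΔP + %ΔQ = (+8.96%) + (-7.2576%) = +1.7024%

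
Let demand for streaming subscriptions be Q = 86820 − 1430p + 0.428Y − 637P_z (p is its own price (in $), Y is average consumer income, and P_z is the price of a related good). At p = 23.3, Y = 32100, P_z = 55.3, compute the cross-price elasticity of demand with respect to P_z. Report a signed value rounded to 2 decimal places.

-1.10

At the given values, Q = 86820 − 1430(23.3) + 0.428(32100) − 637(55.3) = 32013.7.
∂Q/∂P_z = -637.
E = (-637) × (55.3/32013.7) = -1.1003…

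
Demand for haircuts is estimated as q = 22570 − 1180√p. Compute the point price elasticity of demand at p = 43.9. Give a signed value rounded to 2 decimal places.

-0.26

dq/dp = −1180/(2√p) = -89.0471. At p = 43.9, q = 14751.7.
Ed = (dq/dp)·(p/q) = (-89.0471) × (43.9/14751.7) = -0.2649…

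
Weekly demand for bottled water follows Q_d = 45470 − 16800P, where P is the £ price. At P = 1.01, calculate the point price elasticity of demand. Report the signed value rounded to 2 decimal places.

-0.60

dQ_d/dP = −16800. At P = 1.01, Q_d = 45470 − 16800(1.01) = 28502.
Ed = (dQ_d/dP)·(P/Q_d) = −16800 × (1.01/28502) = -0.5953…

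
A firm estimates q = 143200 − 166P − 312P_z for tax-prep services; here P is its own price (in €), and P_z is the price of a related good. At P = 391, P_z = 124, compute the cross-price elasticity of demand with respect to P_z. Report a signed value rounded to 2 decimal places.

-0.98

At the given values, q = 143200 − 166(391) − 312(124) = 39606.
∂q/∂P_z = -312.
E = (-312) × (124/39606) = -0.9768…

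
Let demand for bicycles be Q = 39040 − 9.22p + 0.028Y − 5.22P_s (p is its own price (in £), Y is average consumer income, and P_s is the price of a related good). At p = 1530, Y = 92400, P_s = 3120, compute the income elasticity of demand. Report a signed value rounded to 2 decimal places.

0.23

At the given values, Q = 39040 − 9.22(1530) + 0.028(92400) − 5.22(3120) = 11234.2.
∂Q/∂Y = 0.028.
E = (0.028) × (92400/11234.2) = 0.2302…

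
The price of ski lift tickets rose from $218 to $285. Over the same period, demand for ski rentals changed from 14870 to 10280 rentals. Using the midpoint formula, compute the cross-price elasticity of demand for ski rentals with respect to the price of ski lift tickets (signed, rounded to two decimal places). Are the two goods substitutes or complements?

-1.37; complements

%ΔQ_{ski rentals} = (10280 − 14870)/avg = -4590/12575 = -0.365009…
%ΔP_{ski lift tickets} = (285 − 218)/avg = 67/251.5 = 0.266401…
E_cross = (-4590/12575) / (67/251.5) = -1.3701…
E_cross < 0 ⇒ the goods are complements.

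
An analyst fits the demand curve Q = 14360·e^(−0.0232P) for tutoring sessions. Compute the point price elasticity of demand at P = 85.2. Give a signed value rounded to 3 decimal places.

-1.977

dQ/dP = −0.0232·Q = -46.1529. At P = 85.2, Q = 1989.35.
Ed = (dQ/dP)·(P/Q) = (-46.1529) × (85.2/1989.35) = -1.97664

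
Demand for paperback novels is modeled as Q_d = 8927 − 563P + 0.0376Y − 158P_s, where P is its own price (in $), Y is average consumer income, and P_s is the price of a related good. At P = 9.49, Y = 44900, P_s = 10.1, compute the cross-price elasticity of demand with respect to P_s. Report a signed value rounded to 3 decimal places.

At the given values, Q_d = 8927 − 563(9.49) + 0.0376(44900) − 158(10.1) = 3676.57.
∂Q_d/∂P_s = -158.
E = (-158) × (10.1/3676.57) = -0.43404…

-0.434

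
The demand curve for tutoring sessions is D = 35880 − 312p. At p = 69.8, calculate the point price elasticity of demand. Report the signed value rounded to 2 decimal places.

dD/dp = −312. At p = 69.8, D = 35880 − 312(69.8) = 14102.4.
Ed = (dD/dp)·(p/D) = −312 × (69.8/14102.4) = -1.5442…

-1.54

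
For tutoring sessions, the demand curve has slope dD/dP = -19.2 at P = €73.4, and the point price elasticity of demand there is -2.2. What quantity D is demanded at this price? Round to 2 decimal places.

640.58

Ed = (dD/dP)·(P/D) ⇒ D = (dD/dP)·P/Ed = (-19.2)·73.4/(-2.2) = 640.5818…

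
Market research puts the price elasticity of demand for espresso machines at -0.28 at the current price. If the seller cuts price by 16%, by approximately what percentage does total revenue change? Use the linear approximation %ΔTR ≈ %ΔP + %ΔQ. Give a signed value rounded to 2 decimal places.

%ΔQ ≈ Ed × %ΔP = (-0.28) × (-16%) = +4.4800%
%ΔTR ≈ %ΔP + %ΔQ = (-16%) + (+4.4800%) = -11.5200%

-11.52%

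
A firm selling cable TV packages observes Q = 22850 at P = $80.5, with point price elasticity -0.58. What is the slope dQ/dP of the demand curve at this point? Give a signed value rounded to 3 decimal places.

Ed = (dQ/dP)·(P/Q) ⇒ dQ/dP = Ed·Q/P = (-0.58)·22850/80.5 = -164.63354…

-164.634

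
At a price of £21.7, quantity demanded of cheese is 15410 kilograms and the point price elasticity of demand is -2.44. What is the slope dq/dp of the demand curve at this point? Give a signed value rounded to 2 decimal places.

-1732.74

Ed = (dq/dp)·(p/q) ⇒ dq/dp = Ed·q/p = (-2.44)·15410/21.7 = -1732.7373…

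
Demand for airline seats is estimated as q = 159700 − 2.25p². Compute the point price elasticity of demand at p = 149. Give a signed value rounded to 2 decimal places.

dq/dp = −2·2.25·p = -670.5. At p = 149, q = 109747.75.
Ed = (dq/dp)·(p/q) = (-670.5) × (149/109747.75) = -0.9103…

-0.91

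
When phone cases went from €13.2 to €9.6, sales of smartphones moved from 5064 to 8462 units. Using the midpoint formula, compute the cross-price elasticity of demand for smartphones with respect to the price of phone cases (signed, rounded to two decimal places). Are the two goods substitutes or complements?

-1.59; complements

%ΔQ_{smartphones} = (8462 − 5064)/avg = 3398/6763 = 0.502439…
%ΔP_{phone cases} = (9.6 − 13.2)/avg = -3.6/11.4 = -0.315789…
E_cross = (3398/6763) / (-3.6/11.4) = -1.5910…
E_cross < 0 ⇒ the goods are complements.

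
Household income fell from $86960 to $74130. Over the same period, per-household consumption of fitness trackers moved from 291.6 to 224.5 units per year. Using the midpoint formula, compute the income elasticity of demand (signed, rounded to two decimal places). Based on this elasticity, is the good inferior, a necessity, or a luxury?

%ΔQ = (224.5 − 291.6)/[( 291.6 + 224.5)/2] = -67.1/258.05 = -0.260027…
%ΔIncome = (74130 − 86960)/[( 86960 + 74130)/2] = -12830/80545 = -0.159289…
E_income = (-67.1/258.05) / (-12830/80545) = 1.6324…
E_income > 1 ⇒ normal good, luxury.

1.63; luxury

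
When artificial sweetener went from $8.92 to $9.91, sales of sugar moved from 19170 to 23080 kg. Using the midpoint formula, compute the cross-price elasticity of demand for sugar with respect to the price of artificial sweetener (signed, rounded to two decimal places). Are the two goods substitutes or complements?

1.76; substitutes

%ΔQ_{sugar} = (23080 − 19170)/avg = 3910/21125 = 0.185088…
%ΔP_{artificial sweetener} = (9.91 − 8.92)/avg = 0.99/9.415 = 0.105151…
E_cross = (3910/21125) / (0.99/9.415) = 1.7602…
E_cross > 0 ⇒ the goods are substitutes.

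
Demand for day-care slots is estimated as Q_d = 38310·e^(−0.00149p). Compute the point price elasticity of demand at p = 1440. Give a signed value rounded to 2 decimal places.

-2.15

dQ_d/dp = −0.00149·Q_d = -6.67846. At p = 1440, Q_d = 4482.19.
Ed = (dQ_d/dp)·(p/Q_d) = (-6.67846) × (1440/4482.19) = -2.1456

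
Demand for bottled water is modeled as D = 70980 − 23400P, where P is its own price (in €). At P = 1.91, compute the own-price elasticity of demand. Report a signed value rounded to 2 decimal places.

At the given values, D = 70980 − 23400(1.91) = 26286.
∂D/∂P = −23400.
E = (-23400) × (1.91/26286) = -1.7002…

-1.70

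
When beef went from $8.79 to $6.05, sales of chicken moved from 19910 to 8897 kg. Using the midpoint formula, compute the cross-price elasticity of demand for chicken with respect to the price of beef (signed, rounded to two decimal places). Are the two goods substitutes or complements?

2.07; substitutes

%ΔQ_{chicken} = (8897 − 19910)/avg = -11013/14403.5 = -0.764605…
%ΔP_{beef} = (6.05 − 8.79)/avg = -2.74/7.42 = -0.369272…
E_cross = (-11013/14403.5) / (-2.74/7.42) = 2.0705…
E_cross > 0 ⇒ the goods are substitutes.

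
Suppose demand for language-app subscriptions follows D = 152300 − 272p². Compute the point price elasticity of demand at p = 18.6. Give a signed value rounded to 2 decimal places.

dD/dp = −2·272·p = -10118.4. At p = 18.6, D = 58198.88.
Ed = (dD/dp)·(p/D) = (-10118.4) × (18.6/58198.88) = -3.2337…

-3.23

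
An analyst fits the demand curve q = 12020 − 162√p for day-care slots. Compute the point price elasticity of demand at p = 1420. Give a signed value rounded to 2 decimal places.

dq/dp = −162/(2√p) = -2.14952. At p = 1420, q = 5915.37.
Ed = (dq/dp)·(p/q) = (-2.14952) × (1420/5915.37) = -0.5159…

-0.52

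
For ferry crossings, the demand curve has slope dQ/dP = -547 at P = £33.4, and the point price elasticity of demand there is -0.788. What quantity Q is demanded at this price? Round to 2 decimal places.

Ed = (dQ/dP)·(P/Q) ⇒ Q = (dQ/dP)·P/Ed = (-547)·33.4/(-0.788) = 23185.0253…

23185.03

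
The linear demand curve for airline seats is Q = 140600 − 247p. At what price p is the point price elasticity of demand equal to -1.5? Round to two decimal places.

Ed = −247p/(140600 − 247p). Set this equal to -1.5:
247p = 1.5·(140600 − 247p) ⇒ 247p(1 + 1.5) = 1.5·140600
p = 1.5·140600 / (247·2.5) = 341.5384…

341.54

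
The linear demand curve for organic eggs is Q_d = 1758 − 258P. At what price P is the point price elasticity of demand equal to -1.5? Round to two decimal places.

4.09

Ed = −258P/(1758 − 258P). Set this equal to -1.5:
258P = 1.5·(1758 − 258P) ⇒ 258P(1 + 1.5) = 1.5·1758
P = 1.5·1758 / (258·2.5) = 4.0883…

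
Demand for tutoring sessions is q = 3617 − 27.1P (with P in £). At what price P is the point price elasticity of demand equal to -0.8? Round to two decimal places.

Ed = −27.1P/(3617 − 27.1P). Set this equal to -0.8:
27.1P = 0.8·(3617 − 27.1P) ⇒ 27.1P(1 + 0.8) = 0.8·3617
P = 0.8·3617 / (27.1·1.8) = 59.3193…

59.32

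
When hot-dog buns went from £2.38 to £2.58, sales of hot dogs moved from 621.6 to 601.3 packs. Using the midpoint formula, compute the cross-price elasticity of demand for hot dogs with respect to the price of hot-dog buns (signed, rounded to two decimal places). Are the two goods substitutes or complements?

%ΔQ_{hot dogs} = (601.3 − 621.6)/avg = -20.3/611.45 = -0.033199…
%ΔP_{hot-dog buns} = (2.58 − 2.38)/avg = 0.2/2.48 = 0.080645…
E_cross = (-20.3/611.45) / (0.2/2.48) = -0.4116…
E_cross < 0 ⇒ the goods are complements.

-0.41; complements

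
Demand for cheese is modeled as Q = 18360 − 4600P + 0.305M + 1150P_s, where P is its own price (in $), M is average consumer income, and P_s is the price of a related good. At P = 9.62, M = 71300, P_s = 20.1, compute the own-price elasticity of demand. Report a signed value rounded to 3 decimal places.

-2.333

At the given values, Q = 18360 − 4600(9.62) + 0.305(71300) + 1150(20.1) = 18969.5.
∂Q/∂P = −4600.
E = (-4600) × (9.62/18969.5) = -2.33279…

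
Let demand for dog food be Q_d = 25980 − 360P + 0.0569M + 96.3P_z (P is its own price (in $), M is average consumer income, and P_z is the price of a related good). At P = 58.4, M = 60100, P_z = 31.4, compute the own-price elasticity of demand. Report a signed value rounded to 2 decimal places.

At the given values, Q_d = 25980 − 360(58.4) + 0.0569(60100) + 96.3(31.4) = 11399.51.
∂Q_d/∂P = −360.
E = (-360) × (58.4/11399.51) = -1.8442…

-1.84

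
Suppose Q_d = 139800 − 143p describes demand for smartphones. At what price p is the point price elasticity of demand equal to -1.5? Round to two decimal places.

586.57

Ed = −143p/(139800 − 143p). Set this equal to -1.5:
143p = 1.5·(139800 − 143p) ⇒ 143p(1 + 1.5) = 1.5·139800
p = 1.5·139800 / (143·2.5) = 586.5734…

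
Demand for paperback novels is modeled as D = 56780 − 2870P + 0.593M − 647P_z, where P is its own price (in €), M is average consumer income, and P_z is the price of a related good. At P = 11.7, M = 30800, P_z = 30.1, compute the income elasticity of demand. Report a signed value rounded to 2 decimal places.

0.83

At the given values, D = 56780 − 2870(11.7) + 0.593(30800) − 647(30.1) = 21990.7.
∂D/∂M = 0.593.
E = (0.593) × (30800/21990.7) = 0.8305…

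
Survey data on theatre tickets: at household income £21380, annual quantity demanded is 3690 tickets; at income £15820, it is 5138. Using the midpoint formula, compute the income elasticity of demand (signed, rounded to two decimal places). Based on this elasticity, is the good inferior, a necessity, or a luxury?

-1.10; inferior

%ΔQ = (5138 − 3690)/[( 3690 + 5138)/2] = 1448/4414 = 0.328047…
%ΔIncome = (15820 − 21380)/[( 21380 + 15820)/2] = -5560/18600 = -0.298924…
E_income = (1448/4414) / (-5560/18600) = -1.0974…
E_income < 0 ⇒ inferior good.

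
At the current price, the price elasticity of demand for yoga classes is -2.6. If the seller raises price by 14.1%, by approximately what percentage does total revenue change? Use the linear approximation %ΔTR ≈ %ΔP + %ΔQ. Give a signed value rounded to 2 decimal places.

-22.56%

%ΔQ ≈ Ed × %ΔP = (-2.6) × (+14.1%) = -36.6600%
%ΔTR ≈ %ΔP + %ΔQ = (+14.1%) + (-36.6600%) = -22.5600%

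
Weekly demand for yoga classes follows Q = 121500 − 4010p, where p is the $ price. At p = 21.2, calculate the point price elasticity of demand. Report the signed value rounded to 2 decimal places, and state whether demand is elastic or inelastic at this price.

-2.33; elastic

dQ/dp = −4010. At p = 21.2, Q = 121500 − 4010(21.2) = 36488.
Ed = (dQ/dp)·(p/Q) = −4010 × (21.2/36488) = -2.3298…
|Ed| = 2.33 > 1, so demand is elastic.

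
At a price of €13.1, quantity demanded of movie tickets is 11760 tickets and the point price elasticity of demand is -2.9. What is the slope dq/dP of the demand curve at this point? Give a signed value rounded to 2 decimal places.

-2603.36

Ed = (dq/dP)·(P/q) ⇒ dq/dP = Ed·q/P = (-2.9)·11760/13.1 = -2603.3587…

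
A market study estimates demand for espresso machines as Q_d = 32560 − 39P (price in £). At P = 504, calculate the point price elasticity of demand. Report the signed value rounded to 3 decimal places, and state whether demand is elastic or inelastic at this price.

dQ_d/dP = −39. At P = 504, Q_d = 32560 − 39(504) = 12904.
Ed = (dQ_d/dP)·(P/Q_d) = −39 × (504/12904) = -1.52324…
|Ed| = 1.523 > 1, so demand is elastic.

-1.523; elastic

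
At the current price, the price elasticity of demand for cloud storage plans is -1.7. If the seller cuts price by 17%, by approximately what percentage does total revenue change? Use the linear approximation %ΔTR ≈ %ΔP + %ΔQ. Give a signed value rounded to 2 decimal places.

+11.90%

%ΔQ ≈ Ed × %ΔP = (-1.7) × (-17%) = +28.9000%
%ΔTR ≈ %ΔP + %ΔQ = (-17%) + (+28.9000%) = +11.9000%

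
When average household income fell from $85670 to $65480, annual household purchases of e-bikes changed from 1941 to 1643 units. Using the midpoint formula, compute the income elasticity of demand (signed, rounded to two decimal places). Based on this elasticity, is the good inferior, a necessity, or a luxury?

0.62; necessity

%ΔQ = (1643 − 1941)/[( 1941 + 1643)/2] = -298/1792 = -0.166294…
%ΔIncome = (65480 − 85670)/[( 85670 + 65480)/2] = -20190/75575 = -0.267151…
E_income = (-298/1792) / (-20190/75575) = 0.6224…
0 < E_income < 1 ⇒ normal good, necessity.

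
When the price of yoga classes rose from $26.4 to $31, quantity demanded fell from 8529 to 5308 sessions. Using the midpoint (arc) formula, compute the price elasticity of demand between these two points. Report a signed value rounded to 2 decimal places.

%ΔQ = (5308 − 8529) / [(8529 + 5308)/2] = -3221/6918.5 = -0.465563…
%ΔP = (31 − 26.4) / [(26.4 + 31)/2] = 4.6/28.7 = 0.160278…
Arc Ed = %ΔQ / %ΔP = (-3221/6918.5) / (4.6/28.7) = -2.9047…

-2.90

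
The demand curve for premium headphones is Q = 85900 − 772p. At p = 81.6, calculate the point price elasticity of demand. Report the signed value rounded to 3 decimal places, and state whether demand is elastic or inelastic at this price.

dQ/dp = −772. At p = 81.6, Q = 85900 − 772(81.6) = 22904.8.
Ed = (dQ/dp)·(p/Q) = −772 × (81.6/22904.8) = -2.75030…
|Ed| = 2.750 > 1, so demand is elastic.

-2.750; elastic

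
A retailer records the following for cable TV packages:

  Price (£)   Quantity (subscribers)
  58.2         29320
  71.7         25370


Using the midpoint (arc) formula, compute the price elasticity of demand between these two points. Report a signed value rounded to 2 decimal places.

%ΔQ = (25370 − 29320) / [(29320 + 25370)/2] = -3950/27345 = -0.144450…
%ΔP = (71.7 − 58.2) / [(58.2 + 71.7)/2] = 13.5/64.95 = 0.207852…
Arc Ed = %ΔQ / %ΔP = (-3950/27345) / (13.5/64.95) = -0.6949…

-0.69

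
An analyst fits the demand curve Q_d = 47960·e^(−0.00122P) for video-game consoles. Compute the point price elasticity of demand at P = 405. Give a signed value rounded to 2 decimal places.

dQ_d/dP = −0.00122·Q_d = -35.6988. At P = 405, Q_d = 29261.3.
Ed = (dQ_d/dP)·(P/Q_d) = (-35.6988) × (405/29261.3) = -0.4941

-0.49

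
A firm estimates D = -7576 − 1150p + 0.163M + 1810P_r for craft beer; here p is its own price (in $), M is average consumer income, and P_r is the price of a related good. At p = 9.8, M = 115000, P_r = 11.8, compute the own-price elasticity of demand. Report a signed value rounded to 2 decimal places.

-0.53

At the given values, D = -7576 − 1150(9.8) + 0.163(115000) + 1810(11.8) = 21257.
∂D/∂p = −1150.
E = (-1150) × (9.8/21257) = -0.5301…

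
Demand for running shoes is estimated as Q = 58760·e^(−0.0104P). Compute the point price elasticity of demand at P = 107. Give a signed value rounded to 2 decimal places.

dQ/dP = −0.0104·Q = -200.832. At P = 107, Q = 19310.7.
Ed = (dQ/dP)·(P/Q) = (-200.832) × (107/19310.7) = -1.1128

-1.11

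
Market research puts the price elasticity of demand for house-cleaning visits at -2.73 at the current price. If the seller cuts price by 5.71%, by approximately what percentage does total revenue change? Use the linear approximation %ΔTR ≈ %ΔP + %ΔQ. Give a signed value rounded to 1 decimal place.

+9.9%

%ΔQ ≈ Ed × %ΔP = (-2.73) × (-5.71%) = +15.5883%
%ΔTR ≈ %ΔP + %ΔQ = (-5.71%) + (+15.5883%) = +9.8783%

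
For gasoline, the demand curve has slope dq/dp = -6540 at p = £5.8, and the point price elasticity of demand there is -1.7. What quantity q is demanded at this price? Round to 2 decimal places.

22312.94

Ed = (dq/dp)·(p/q) ⇒ q = (dq/dp)·p/Ed = (-6540)·5.8/(-1.7) = 22312.9411…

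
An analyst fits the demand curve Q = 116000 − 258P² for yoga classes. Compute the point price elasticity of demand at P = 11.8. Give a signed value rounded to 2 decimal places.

dQ/dP = −2·258·P = -6088.8. At P = 11.8, Q = 80076.08.
Ed = (dQ/dP)·(P/Q) = (-6088.8) × (11.8/80076.08) = -0.8972…

-0.90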